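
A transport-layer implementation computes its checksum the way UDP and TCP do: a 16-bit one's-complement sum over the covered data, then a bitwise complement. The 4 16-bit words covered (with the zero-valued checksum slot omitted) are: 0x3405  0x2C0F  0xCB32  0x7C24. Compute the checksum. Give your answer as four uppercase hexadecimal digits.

5894

One's-complement addition (fold any carry out of bit 15 back into bit 0):
  0x3405 + 0x2C0F = 0x06014
  0x6014 + 0xCB32 = 0x12B46 → wrap carry → 0x2B47
  0x2B47 + 0x7C24 = 0x0A76B
One's-complement sum = 0xA76B.
Checksum = ~0xA76B & 0xFFFF = 0x5894.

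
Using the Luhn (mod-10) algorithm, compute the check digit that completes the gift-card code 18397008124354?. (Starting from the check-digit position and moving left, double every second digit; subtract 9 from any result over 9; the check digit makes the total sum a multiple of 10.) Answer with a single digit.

8

Partial digits right→left: 4 5 3 4 2 1 8 0 0 7 9 3 8 1
Double every second digit counting from the check-digit position (so the 1st, 3rd, 5th, ... of the partial from the right).
  doubled (with −9 where >9): 8 6 4 7 0 9 7 → sum 41
  kept as-is: 5 4 1 0 7 3 1 → sum 21
Total = 41 + 21 = 62.
Check digit = (10 − (62 mod 10)) mod 10 = 8.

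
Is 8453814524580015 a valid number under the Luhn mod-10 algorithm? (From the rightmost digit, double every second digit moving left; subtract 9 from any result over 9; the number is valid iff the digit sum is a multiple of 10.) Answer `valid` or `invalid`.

valid

From the right, keep odd positions and double even positions (subtract 9 from any doubled value over 9):
  doubled (positions 2,4,...): 2 0 1 4 8 7 1 7 → sum 30
  kept (positions 1,3,...): 5 0 8 4 5 1 3 4 → sum 30
Total = 60.
60 mod 10 = 0, so the number is valid.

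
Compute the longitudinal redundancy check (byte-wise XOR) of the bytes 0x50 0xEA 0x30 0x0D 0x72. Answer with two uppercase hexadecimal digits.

XOR the bytes together:
  start with 0x50
  0x50 ⊕ 0xEA = 0xBA
  0xBA ⊕ 0x30 = 0x8A
  0x8A ⊕ 0x0D = 0x87
  0x87 ⊕ 0x72 = 0xF5

F5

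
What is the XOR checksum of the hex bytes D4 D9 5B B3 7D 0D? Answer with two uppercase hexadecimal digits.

95

XOR the bytes together:
  start with 0xD4
  0xD4 ⊕ 0xD9 = 0x0D
  0x0D ⊕ 0x5B = 0x56
  0x56 ⊕ 0xB3 = 0xE5
  0xE5 ⊕ 0x7D = 0x98
  0x98 ⊕ 0x0D = 0x95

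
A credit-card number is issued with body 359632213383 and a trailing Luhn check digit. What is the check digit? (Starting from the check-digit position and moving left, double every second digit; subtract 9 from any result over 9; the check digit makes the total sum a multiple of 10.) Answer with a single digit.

Partial digits right→left: 3 8 3 3 1 2 2 3 6 9 5 3
Double every second digit counting from the check-digit position (so the 1st, 3rd, 5th, ... of the partial from the right).
  doubled (with −9 where >9): 6 6 2 4 3 1 → sum 22
  kept as-is: 8 3 2 3 9 3 → sum 28
Total = 22 + 28 = 50.
Check digit = (10 − (50 mod 10)) mod 10 = 0.

0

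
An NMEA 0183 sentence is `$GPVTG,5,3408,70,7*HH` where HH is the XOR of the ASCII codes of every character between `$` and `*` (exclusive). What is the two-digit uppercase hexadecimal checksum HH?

XOR the ASCII codes of the payload characters:
  'G' = 0x47 → acc = 0x47
  'P' = 0x50 → acc = 0x17
  'V' = 0x56 → acc = 0x41
  'T' = 0x54 → acc = 0x15
  'G' = 0x47 → acc = 0x52
  ',' = 0x2C → acc = 0x7E
  '5' = 0x35 → acc = 0x4B
  ',' = 0x2C → acc = 0x67
  '3' = 0x33 → acc = 0x54
  '4' = 0x34 → acc = 0x60
  '0' = 0x30 → acc = 0x50
  '8' = 0x38 → acc = 0x68
  ',' = 0x2C → acc = 0x44
  '7' = 0x37 → acc = 0x73
  '0' = 0x30 → acc = 0x43
  ',' = 0x2C → acc = 0x6F
  '7' = 0x37 → acc = 0x58
Checksum = 0x58.

58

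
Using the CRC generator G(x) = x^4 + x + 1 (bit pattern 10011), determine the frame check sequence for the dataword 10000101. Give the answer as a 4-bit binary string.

Append 4 zeros: 100001010000. Divide by 10011 (XOR where the leading bit is 1):
  pos 0: 10000 XOR 10011 = 00011
  pos 3: 11101 XOR 10011 = 01110
  pos 4: 11100 XOR 10011 = 01111
  pos 5: 11110 XOR 10011 = 01101
  pos 6: 11010 XOR 10011 = 01001
  pos 7: 10010 XOR 10011 = 00001
Remainder (last 4 bits) = 0001. This is the CRC / FCS.

0001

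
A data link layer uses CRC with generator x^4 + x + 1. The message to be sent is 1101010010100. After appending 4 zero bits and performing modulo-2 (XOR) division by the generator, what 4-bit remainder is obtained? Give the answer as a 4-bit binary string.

Append 4 zeros: 11010100101000000. Divide by 10011 (XOR where the leading bit is 1):
  pos 0: 11010 XOR 10011 = 01001
  pos 1: 10011 XOR 10011 = 00000
  pos 8: 10100 XOR 10011 = 00111
  pos 10: 11100 XOR 10011 = 01111
  pos 11: 11110 XOR 10011 = 01101
  pos 12: 11010 XOR 10011 = 01001
Remainder (last 4 bits) = 1001. This is the CRC / FCS.

1001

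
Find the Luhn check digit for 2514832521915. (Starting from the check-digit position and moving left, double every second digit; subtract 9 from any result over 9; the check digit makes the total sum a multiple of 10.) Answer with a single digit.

0

Partial digits right→left: 5 1 9 1 2 5 2 3 8 4 1 5 2
Double every second digit counting from the check-digit position (so the 1st, 3rd, 5th, ... of the partial from the right).
  doubled (with −9 where >9): 1 9 4 4 7 2 4 → sum 31
  kept as-is: 1 1 5 3 4 5 → sum 19
Total = 31 + 19 = 50.
Check digit = (10 − (50 mod 10)) mod 10 = 0.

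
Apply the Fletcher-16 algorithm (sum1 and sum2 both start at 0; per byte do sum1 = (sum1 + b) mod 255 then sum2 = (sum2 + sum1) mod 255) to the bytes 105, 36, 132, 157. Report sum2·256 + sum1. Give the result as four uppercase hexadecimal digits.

Running sums (mod 255):
  after byte 0 (105): sum1=105, sum2=105
  after byte 1 (36): sum1=141, sum2=246
  after byte 2 (132): sum1=18, sum2=9
  after byte 3 (157): sum1=175, sum2=184
Checksum = sum2·256 + sum1 = 184·256 + 175 = 47279 = 0xB8AF.

B8AF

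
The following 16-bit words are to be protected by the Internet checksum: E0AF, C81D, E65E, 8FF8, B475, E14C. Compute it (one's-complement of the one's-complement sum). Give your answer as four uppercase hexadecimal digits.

One's-complement addition (fold any carry out of bit 15 back into bit 0):
  0xE0AF + 0xC81D = 0x1A8CC → wrap carry → 0xA8CD
  0xA8CD + 0xE65E = 0x18F2B → wrap carry → 0x8F2C
  0x8F2C + 0x8FF8 = 0x11F24 → wrap carry → 0x1F25
  0x1F25 + 0xB475 = 0x0D39A
  0xD39A + 0xE14C = 0x1B4E6 → wrap carry → 0xB4E7
One's-complement sum = 0xB4E7.
Checksum = ~0xB4E7 & 0xFFFF = 0x4B18.

4B18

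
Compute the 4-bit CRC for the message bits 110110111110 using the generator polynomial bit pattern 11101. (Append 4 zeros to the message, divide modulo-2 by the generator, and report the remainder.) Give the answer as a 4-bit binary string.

Append 4 zeros: 1101101111100000. Divide by 11101 (XOR where the leading bit is 1):
  pos 0: 11011 XOR 11101 = 00110
  pos 2: 11001 XOR 11101 = 00100
  pos 4: 10011 XOR 11101 = 01110
  pos 5: 11101 XOR 11101 = 00000
  pos 10: 10000 XOR 11101 = 01101
  pos 11: 11010 XOR 11101 = 00111
Remainder (last 4 bits) = 0111. This is the CRC / FCS.

0111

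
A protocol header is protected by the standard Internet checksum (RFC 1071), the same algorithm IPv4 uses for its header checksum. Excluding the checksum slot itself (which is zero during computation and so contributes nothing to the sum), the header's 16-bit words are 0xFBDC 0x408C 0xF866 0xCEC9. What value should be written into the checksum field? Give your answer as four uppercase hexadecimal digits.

One's-complement addition (fold any carry out of bit 15 back into bit 0):
  0xFBDC + 0x408C = 0x13C68 → wrap carry → 0x3C69
  0x3C69 + 0xF866 = 0x134CF → wrap carry → 0x34D0
  0x34D0 + 0xCEC9 = 0x10399 → wrap carry → 0x039A
One's-complement sum = 0x039A.
Checksum = ~0x039A & 0xFFFF = 0xFC65.

FC65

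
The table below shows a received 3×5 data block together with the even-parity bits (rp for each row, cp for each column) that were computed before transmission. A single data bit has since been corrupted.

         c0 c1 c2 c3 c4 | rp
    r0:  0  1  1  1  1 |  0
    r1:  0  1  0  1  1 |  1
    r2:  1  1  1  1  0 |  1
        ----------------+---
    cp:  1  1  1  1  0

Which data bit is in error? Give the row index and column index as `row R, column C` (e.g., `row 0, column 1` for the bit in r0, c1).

Recompute each row's even parity and compare to rp:
  r0: data parity 0, sent rp 0 → ok
  r1: data parity 1, sent rp 1 → ok
  r2: data parity 0, sent rp 1 → mismatch
Recompute each column's even parity and compare to cp:
  c0: data parity 1, sent cp 1 → ok
  c1: data parity 1, sent cp 1 → ok
  c2: data parity 0, sent cp 1 → mismatch
  c3: data parity 1, sent cp 1 → ok
  c4: data parity 0, sent cp 0 → ok
Exactly one row (r2) and one column (c2) fail → the flipped bit is at their intersection.

row 2, column 2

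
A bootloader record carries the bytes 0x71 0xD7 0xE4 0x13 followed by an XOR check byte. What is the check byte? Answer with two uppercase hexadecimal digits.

51

XOR the bytes together:
  start with 0x71
  0x71 ⊕ 0xD7 = 0xA6
  0xA6 ⊕ 0xE4 = 0x42
  0x42 ⊕ 0x13 = 0x51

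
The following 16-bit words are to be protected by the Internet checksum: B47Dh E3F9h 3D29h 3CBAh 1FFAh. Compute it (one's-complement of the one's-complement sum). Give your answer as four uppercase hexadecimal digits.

One's-complement addition (fold any carry out of bit 15 back into bit 0):
  0xB47D + 0xE3F9 = 0x19876 → wrap carry → 0x9877
  0x9877 + 0x3D29 = 0x0D5A0
  0xD5A0 + 0x3CBA = 0x1125A → wrap carry → 0x125B
  0x125B + 0x1FFA = 0x03255
One's-complement sum = 0x3255.
Checksum = ~0x3255 & 0xFFFF = 0xCDAA.

CDAA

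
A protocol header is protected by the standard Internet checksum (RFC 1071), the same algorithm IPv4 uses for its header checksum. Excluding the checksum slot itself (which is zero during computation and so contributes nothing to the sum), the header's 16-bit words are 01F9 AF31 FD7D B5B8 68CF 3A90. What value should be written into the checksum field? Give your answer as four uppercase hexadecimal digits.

F83E

One's-complement addition (fold any carry out of bit 15 back into bit 0):
  0x01F9 + 0xAF31 = 0x0B12A
  0xB12A + 0xFD7D = 0x1AEA7 → wrap carry → 0xAEA8
  0xAEA8 + 0xB5B8 = 0x16460 → wrap carry → 0x6461
  0x6461 + 0x68CF = 0x0CD30
  0xCD30 + 0x3A90 = 0x107C0 → wrap carry → 0x07C1
One's-complement sum = 0x07C1.
Checksum = ~0x07C1 & 0xFFFF = 0xF83E.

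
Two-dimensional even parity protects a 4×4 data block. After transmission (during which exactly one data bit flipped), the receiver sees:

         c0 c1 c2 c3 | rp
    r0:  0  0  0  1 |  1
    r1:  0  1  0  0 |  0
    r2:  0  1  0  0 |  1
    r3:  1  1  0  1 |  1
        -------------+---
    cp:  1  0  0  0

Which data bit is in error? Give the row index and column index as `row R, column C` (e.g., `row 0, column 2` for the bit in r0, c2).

Recompute each row's even parity and compare to rp:
  r0: data parity 1, sent rp 1 → ok
  r1: data parity 1, sent rp 0 → mismatch
  r2: data parity 1, sent rp 1 → ok
  r3: data parity 1, sent rp 1 → ok
Recompute each column's even parity and compare to cp:
  c0: data parity 1, sent cp 1 → ok
  c1: data parity 1, sent cp 0 → mismatch
  c2: data parity 0, sent cp 0 → ok
  c3: data parity 0, sent cp 0 → ok
Exactly one row (r1) and one column (c1) fail → the flipped bit is at their intersection.

row 1, column 1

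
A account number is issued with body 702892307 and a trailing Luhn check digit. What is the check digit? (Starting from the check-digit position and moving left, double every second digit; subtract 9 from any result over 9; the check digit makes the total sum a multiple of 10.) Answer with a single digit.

1

Partial digits right→left: 7 0 3 2 9 8 2 0 7
Double every second digit counting from the check-digit position (so the 1st, 3rd, 5th, ... of the partial from the right).
  doubled (with −9 where >9): 5 6 9 4 5 → sum 29
  kept as-is: 0 2 8 0 → sum 10
Total = 29 + 10 = 39.
Check digit = (10 − (39 mod 10)) mod 10 = 1.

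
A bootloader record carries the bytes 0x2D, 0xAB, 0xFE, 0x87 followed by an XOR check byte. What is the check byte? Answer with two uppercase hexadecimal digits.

FF

XOR the bytes together:
  start with 0x2D
  0x2D ⊕ 0xAB = 0x86
  0x86 ⊕ 0xFE = 0x78
  0x78 ⊕ 0x87 = 0xFF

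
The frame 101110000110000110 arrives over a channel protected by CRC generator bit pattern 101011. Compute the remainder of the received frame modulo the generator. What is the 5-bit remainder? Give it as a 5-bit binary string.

00000

Modulo-2 division of 101110000110000110 by 101011:
  pos 0: 101110 XOR 101011 = 000101
  pos 3: 101000 XOR 101011 = 000011
  pos 7: 111100 XOR 101011 = 010111
  pos 8: 101110 XOR 101011 = 000101
  pos 11: 101011 XOR 101011 = 000000
Remainder = 00000 (zero — the frame passes the CRC check).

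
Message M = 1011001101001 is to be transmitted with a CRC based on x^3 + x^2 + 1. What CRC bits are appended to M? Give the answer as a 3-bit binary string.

Append 3 zeros: 1011001101001000. Divide by 1101 (XOR where the leading bit is 1):
  pos 0: 1011 XOR 1101 = 0110
  pos 1: 1100 XOR 1101 = 0001
  pos 4: 1011 XOR 1101 = 0110
  pos 5: 1100 XOR 1101 = 0001
  pos 8: 1100 XOR 1101 = 0001
  pos 11: 1100 XOR 1101 = 0001
Remainder (last 3 bits) = 010. This is the CRC / FCS.

010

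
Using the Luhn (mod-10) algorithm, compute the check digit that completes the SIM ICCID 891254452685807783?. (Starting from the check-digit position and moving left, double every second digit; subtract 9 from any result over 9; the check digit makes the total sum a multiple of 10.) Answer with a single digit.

Partial digits right→left: 3 8 7 7 0 8 5 8 6 2 5 4 4 5 2 1 9 8
Double every second digit counting from the check-digit position (so the 1st, 3rd, 5th, ... of the partial from the right).
  doubled (with −9 where >9): 6 5 0 1 3 1 8 4 9 → sum 37
  kept as-is: 8 7 8 8 2 4 5 1 8 → sum 51
Total = 37 + 51 = 88.
Check digit = (10 − (88 mod 10)) mod 10 = 2.

2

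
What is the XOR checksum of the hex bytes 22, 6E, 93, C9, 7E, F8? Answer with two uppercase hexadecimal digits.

XOR the bytes together:
  start with 0x22
  0x22 ⊕ 0x6E = 0x4C
  0x4C ⊕ 0x93 = 0xDF
  0xDF ⊕ 0xC9 = 0x16
  0x16 ⊕ 0x7E = 0x68
  0x68 ⊕ 0xF8 = 0x90

90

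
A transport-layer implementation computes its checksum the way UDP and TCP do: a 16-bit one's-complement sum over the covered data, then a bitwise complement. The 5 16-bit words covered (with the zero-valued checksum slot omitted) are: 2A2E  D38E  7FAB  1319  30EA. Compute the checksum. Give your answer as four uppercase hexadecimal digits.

3E94

One's-complement addition (fold any carry out of bit 15 back into bit 0):
  0x2A2E + 0xD38E = 0x0FDBC
  0xFDBC + 0x7FAB = 0x17D67 → wrap carry → 0x7D68
  0x7D68 + 0x1319 = 0x09081
  0x9081 + 0x30EA = 0x0C16B
One's-complement sum = 0xC16B.
Checksum = ~0xC16B & 0xFFFF = 0x3E94.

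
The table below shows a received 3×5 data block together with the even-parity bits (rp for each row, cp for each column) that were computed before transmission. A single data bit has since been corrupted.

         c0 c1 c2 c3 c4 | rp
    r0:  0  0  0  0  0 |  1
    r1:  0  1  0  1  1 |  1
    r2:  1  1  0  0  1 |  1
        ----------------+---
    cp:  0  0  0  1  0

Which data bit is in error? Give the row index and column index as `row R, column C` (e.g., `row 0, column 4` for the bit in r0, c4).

Recompute each row's even parity and compare to rp:
  r0: data parity 0, sent rp 1 → mismatch
  r1: data parity 1, sent rp 1 → ok
  r2: data parity 1, sent rp 1 → ok
Recompute each column's even parity and compare to cp:
  c0: data parity 1, sent cp 0 → mismatch
  c1: data parity 0, sent cp 0 → ok
  c2: data parity 0, sent cp 0 → ok
  c3: data parity 1, sent cp 1 → ok
  c4: data parity 0, sent cp 0 → ok
Exactly one row (r0) and one column (c0) fail → the flipped bit is at their intersection.

row 0, column 0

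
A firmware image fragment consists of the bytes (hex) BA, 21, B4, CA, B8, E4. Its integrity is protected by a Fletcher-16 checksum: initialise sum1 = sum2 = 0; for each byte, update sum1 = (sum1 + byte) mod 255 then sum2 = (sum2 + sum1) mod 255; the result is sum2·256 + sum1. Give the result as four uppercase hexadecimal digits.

Running sums (mod 255):
  after byte 0 (BA): sum1=186, sum2=186
  after byte 1 (21): sum1=219, sum2=150
  after byte 2 (B4): sum1=144, sum2=39
  after byte 3 (CA): sum1=91, sum2=130
  after byte 4 (B8): sum1=20, sum2=150
  after byte 5 (E4): sum1=248, sum2=143
Checksum = sum2·256 + sum1 = 143·256 + 248 = 36856 = 0x8FF8.

8FF8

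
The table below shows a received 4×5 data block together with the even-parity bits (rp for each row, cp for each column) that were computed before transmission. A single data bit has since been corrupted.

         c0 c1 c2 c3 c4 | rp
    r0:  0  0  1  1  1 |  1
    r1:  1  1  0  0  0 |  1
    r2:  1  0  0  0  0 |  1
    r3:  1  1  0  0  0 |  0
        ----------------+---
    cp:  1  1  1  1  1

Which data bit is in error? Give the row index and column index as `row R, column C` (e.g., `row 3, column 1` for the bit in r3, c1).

Recompute each row's even parity and compare to rp:
  r0: data parity 1, sent rp 1 → ok
  r1: data parity 0, sent rp 1 → mismatch
  r2: data parity 1, sent rp 1 → ok
  r3: data parity 0, sent rp 0 → ok
Recompute each column's even parity and compare to cp:
  c0: data parity 1, sent cp 1 → ok
  c1: data parity 0, sent cp 1 → mismatch
  c2: data parity 1, sent cp 1 → ok
  c3: data parity 1, sent cp 1 → ok
  c4: data parity 1, sent cp 1 → ok
Exactly one row (r1) and one column (c1) fail → the flipped bit is at their intersection.

row 1, column 1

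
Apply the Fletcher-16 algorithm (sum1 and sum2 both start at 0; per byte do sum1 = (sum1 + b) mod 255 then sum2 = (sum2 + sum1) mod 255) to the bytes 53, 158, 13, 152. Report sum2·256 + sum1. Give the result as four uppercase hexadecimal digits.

6379

Running sums (mod 255):
  after byte 0 (53): sum1=53, sum2=53
  after byte 1 (158): sum1=211, sum2=9
  after byte 2 (13): sum1=224, sum2=233
  after byte 3 (152): sum1=121, sum2=99
Checksum = sum2·256 + sum1 = 99·256 + 121 = 25465 = 0x6379.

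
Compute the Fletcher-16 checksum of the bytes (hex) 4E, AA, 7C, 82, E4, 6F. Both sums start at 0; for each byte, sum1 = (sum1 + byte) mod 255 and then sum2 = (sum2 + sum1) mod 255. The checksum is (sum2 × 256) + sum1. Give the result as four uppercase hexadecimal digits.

Running sums (mod 255):
  after byte 0 (4E): sum1=78, sum2=78
  after byte 1 (AA): sum1=248, sum2=71
  after byte 2 (7C): sum1=117, sum2=188
  after byte 3 (82): sum1=247, sum2=180
  after byte 4 (E4): sum1=220, sum2=145
  after byte 5 (6F): sum1=76, sum2=221
Checksum = sum2·256 + sum1 = 221·256 + 76 = 56652 = 0xDD4C.

DD4C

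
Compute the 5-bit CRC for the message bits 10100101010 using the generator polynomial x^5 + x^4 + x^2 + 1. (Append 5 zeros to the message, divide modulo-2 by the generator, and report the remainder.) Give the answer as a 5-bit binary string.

Append 5 zeros: 1010010101000000. Divide by 110101 (XOR where the leading bit is 1):
  pos 0: 101001 XOR 110101 = 011100
  pos 1: 111000 XOR 110101 = 001101
  pos 3: 110110 XOR 110101 = 000011
  pos 7: 111000 XOR 110101 = 001101
  pos 9: 110100 XOR 110101 = 000001
Remainder (last 5 bits) = 00010. This is the CRC / FCS.

00010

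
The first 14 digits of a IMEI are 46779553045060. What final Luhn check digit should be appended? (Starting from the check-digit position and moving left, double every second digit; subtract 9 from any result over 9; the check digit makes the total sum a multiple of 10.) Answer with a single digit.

Partial digits right→left: 0 6 0 5 4 0 3 5 5 9 7 7 6 4
Double every second digit counting from the check-digit position (so the 1st, 3rd, 5th, ... of the partial from the right).
  doubled (with −9 where >9): 0 0 8 6 1 5 3 → sum 23
  kept as-is: 6 5 0 5 9 7 4 → sum 36
Total = 23 + 36 = 59.
Check digit = (10 − (59 mod 10)) mod 10 = 1.

1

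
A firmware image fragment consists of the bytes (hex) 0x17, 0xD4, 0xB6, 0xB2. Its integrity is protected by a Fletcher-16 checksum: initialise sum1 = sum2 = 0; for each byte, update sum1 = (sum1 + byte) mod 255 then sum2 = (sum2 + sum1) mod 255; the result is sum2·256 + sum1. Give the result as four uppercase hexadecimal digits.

FA55

Running sums (mod 255):
  after byte 0 (0x17): sum1=23, sum2=23
  after byte 1 (0xD4): sum1=235, sum2=3
  after byte 2 (0xB6): sum1=162, sum2=165
  after byte 3 (0xB2): sum1=85, sum2=250
Checksum = sum2·256 + sum1 = 250·256 + 85 = 64085 = 0xFA55.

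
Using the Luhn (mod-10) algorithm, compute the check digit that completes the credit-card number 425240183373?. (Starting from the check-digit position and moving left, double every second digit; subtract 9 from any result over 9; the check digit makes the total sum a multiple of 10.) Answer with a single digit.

Partial digits right→left: 3 7 3 3 8 1 0 4 2 5 2 4
Double every second digit counting from the check-digit position (so the 1st, 3rd, 5th, ... of the partial from the right).
  doubled (with −9 where >9): 6 6 7 0 4 4 → sum 27
  kept as-is: 7 3 1 4 5 4 → sum 24
Total = 27 + 24 = 51.
Check digit = (10 − (51 mod 10)) mod 10 = 9.

9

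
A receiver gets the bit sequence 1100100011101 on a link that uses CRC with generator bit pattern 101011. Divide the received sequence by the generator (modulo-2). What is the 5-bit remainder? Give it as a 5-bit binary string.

Modulo-2 division of 1100100011101 by 101011:
  pos 0: 110010 XOR 101011 = 011001
  pos 1: 110010 XOR 101011 = 011001
  pos 2: 110010 XOR 101011 = 011001
  pos 3: 110011 XOR 101011 = 011000
  pos 4: 110001 XOR 101011 = 011010
  pos 5: 110101 XOR 101011 = 011110
  pos 6: 111100 XOR 101011 = 010111
  pos 7: 101111 XOR 101011 = 000100
Remainder = 00100 (nonzero — an error is detected).

00100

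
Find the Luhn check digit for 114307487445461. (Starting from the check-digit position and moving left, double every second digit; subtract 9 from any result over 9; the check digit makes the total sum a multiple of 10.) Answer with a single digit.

5

Partial digits right→left: 1 6 4 5 4 4 7 8 4 7 0 3 4 1 1
Double every second digit counting from the check-digit position (so the 1st, 3rd, 5th, ... of the partial from the right).
  doubled (with −9 where >9): 2 8 8 5 8 0 8 2 → sum 41
  kept as-is: 6 5 4 8 7 3 1 → sum 34
Total = 41 + 34 = 75.
Check digit = (10 − (75 mod 10)) mod 10 = 5.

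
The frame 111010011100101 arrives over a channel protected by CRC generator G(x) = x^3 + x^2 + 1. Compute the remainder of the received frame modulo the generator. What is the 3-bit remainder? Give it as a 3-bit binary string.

Modulo-2 division of 111010011100101 by 1101:
  pos 0: 1110 XOR 1101 = 0011
  pos 2: 1110 XOR 1101 = 0011
  pos 4: 1101 XOR 1101 = 0000
  pos 8: 1100 XOR 1101 = 0001
  pos 11: 1101 XOR 1101 = 0000
Remainder = 000 (zero — the frame passes the CRC check).

000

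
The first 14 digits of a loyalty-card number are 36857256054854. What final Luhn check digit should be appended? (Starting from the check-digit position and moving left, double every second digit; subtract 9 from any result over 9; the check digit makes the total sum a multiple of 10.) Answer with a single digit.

1

Partial digits right→left: 4 5 8 4 5 0 6 5 2 7 5 8 6 3
Double every second digit counting from the check-digit position (so the 1st, 3rd, 5th, ... of the partial from the right).
  doubled (with −9 where >9): 8 7 1 3 4 1 3 → sum 27
  kept as-is: 5 4 0 5 7 8 3 → sum 32
Total = 27 + 32 = 59.
Check digit = (10 − (59 mod 10)) mod 10 = 1.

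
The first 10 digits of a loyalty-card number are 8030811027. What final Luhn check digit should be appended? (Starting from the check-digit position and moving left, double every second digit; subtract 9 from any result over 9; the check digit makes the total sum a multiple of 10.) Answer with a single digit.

1

Partial digits right→left: 7 2 0 1 1 8 0 3 0 8
Double every second digit counting from the check-digit position (so the 1st, 3rd, 5th, ... of the partial from the right).
  doubled (with −9 where >9): 5 0 2 0 0 → sum 7
  kept as-is: 2 1 8 3 8 → sum 22
Total = 7 + 22 = 29.
Check digit = (10 − (29 mod 10)) mod 10 = 1.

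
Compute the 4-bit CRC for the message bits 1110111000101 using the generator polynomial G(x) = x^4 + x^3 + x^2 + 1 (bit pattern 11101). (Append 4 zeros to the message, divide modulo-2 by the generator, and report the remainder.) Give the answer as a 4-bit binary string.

Append 4 zeros: 11101110001010000. Divide by 11101 (XOR where the leading bit is 1):
  pos 0: 11101 XOR 11101 = 00000
  pos 5: 11000 XOR 11101 = 00101
  pos 7: 10110 XOR 11101 = 01011
  pos 8: 10111 XOR 11101 = 01010
  pos 9: 10100 XOR 11101 = 01001
  pos 10: 10010 XOR 11101 = 01111
  pos 11: 11110 XOR 11101 = 00011
Remainder (last 4 bits) = 0110. This is the CRC / FCS.

0110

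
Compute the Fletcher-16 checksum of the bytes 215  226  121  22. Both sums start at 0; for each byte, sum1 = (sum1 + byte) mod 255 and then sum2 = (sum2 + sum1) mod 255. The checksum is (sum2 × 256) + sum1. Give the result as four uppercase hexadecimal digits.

114A

Running sums (mod 255):
  after byte 0 (215): sum1=215, sum2=215
  after byte 1 (226): sum1=186, sum2=146
  after byte 2 (121): sum1=52, sum2=198
  after byte 3 (22): sum1=74, sum2=17
Checksum = sum2·256 + sum1 = 17·256 + 74 = 4426 = 0x114A.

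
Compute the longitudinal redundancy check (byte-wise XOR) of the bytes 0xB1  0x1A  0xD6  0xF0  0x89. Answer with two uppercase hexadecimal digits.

04

XOR the bytes together:
  start with 0xB1
  0xB1 ⊕ 0x1A = 0xAB
  0xAB ⊕ 0xD6 = 0x7D
  0x7D ⊕ 0xF0 = 0x8D
  0x8D ⊕ 0x89 = 0x04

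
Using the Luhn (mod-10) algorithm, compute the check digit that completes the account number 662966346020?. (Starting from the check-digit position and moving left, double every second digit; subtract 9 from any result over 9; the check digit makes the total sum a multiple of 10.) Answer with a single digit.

Partial digits right→left: 0 2 0 6 4 3 6 6 9 2 6 6
Double every second digit counting from the check-digit position (so the 1st, 3rd, 5th, ... of the partial from the right).
  doubled (with −9 where >9): 0 0 8 3 9 3 → sum 23
  kept as-is: 2 6 3 6 2 6 → sum 25
Total = 23 + 25 = 48.
Check digit = (10 − (48 mod 10)) mod 10 = 2.

2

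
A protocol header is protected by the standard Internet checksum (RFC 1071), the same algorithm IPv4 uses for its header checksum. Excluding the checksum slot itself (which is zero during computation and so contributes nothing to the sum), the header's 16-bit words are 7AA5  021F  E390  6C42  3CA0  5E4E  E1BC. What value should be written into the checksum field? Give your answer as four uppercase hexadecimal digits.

One's-complement addition (fold any carry out of bit 15 back into bit 0):
  0x7AA5 + 0x021F = 0x07CC4
  0x7CC4 + 0xE390 = 0x16054 → wrap carry → 0x6055
  0x6055 + 0x6C42 = 0x0CC97
  0xCC97 + 0x3CA0 = 0x10937 → wrap carry → 0x0938
  0x0938 + 0x5E4E = 0x06786
  0x6786 + 0xE1BC = 0x14942 → wrap carry → 0x4943
One's-complement sum = 0x4943.
Checksum = ~0x4943 & 0xFFFF = 0xB6BC.

B6BC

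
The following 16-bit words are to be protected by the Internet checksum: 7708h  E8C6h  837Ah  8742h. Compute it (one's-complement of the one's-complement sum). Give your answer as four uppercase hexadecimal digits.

9573

One's-complement addition (fold any carry out of bit 15 back into bit 0):
  0x7708 + 0xE8C6 = 0x15FCE → wrap carry → 0x5FCF
  0x5FCF + 0x837A = 0x0E349
  0xE349 + 0x8742 = 0x16A8B → wrap carry → 0x6A8C
One's-complement sum = 0x6A8C.
Checksum = ~0x6A8C & 0xFFFF = 0x9573.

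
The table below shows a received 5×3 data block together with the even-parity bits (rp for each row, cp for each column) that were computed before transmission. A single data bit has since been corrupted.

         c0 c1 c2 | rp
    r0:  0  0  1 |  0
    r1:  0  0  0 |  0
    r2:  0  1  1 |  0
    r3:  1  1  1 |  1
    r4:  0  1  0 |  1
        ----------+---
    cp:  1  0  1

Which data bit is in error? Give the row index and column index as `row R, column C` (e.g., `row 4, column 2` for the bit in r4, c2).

row 0, column 1

Recompute each row's even parity and compare to rp:
  r0: data parity 1, sent rp 0 → mismatch
  r1: data parity 0, sent rp 0 → ok
  r2: data parity 0, sent rp 0 → ok
  r3: data parity 1, sent rp 1 → ok
  r4: data parity 1, sent rp 1 → ok
Recompute each column's even parity and compare to cp:
  c0: data parity 1, sent cp 1 → ok
  c1: data parity 1, sent cp 0 → mismatch
  c2: data parity 1, sent cp 1 → ok
Exactly one row (r0) and one column (c1) fail → the flipped bit is at their intersection.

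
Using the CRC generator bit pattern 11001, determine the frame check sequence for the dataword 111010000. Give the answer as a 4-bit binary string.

1010

Append 4 zeros: 1110100000000. Divide by 11001 (XOR where the leading bit is 1):
  pos 0: 11101 XOR 11001 = 00100
  pos 2: 10000 XOR 11001 = 01001
  pos 3: 10010 XOR 11001 = 01011
  pos 4: 10110 XOR 11001 = 01111
  pos 5: 11110 XOR 11001 = 00111
  pos 7: 11100 XOR 11001 = 00101
Remainder (last 4 bits) = 1010. This is the CRC / FCS.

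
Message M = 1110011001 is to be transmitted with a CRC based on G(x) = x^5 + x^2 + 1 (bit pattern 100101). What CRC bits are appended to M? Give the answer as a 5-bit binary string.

11101

Append 5 zeros: 111001100100000. Divide by 100101 (XOR where the leading bit is 1):
  pos 0: 111001 XOR 100101 = 011100
  pos 1: 111001 XOR 100101 = 011100
  pos 2: 111000 XOR 100101 = 011101
  pos 3: 111010 XOR 100101 = 011111
  pos 4: 111111 XOR 100101 = 011010
  pos 5: 110100 XOR 100101 = 010001
  pos 6: 100010 XOR 100101 = 000111
  pos 9: 111000 XOR 100101 = 011101
Remainder (last 5 bits) = 11101. This is the CRC / FCS.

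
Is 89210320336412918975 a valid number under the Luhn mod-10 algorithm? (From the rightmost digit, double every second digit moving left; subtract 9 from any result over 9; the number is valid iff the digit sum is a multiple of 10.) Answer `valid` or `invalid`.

From the right, keep odd positions and double even positions (subtract 9 from any doubled value over 9):
  doubled (positions 2,4,...): 5 7 9 2 3 6 4 0 4 7 → sum 47
  kept (positions 1,3,...): 5 9 1 2 4 3 0 3 1 9 → sum 37
Total = 84.
84 mod 10 = 4, so the number is invalid.

invalid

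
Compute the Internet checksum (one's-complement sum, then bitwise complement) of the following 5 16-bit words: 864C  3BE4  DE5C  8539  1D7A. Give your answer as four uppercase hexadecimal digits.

BCBE

One's-complement addition (fold any carry out of bit 15 back into bit 0):
  0x864C + 0x3BE4 = 0x0C230
  0xC230 + 0xDE5C = 0x1A08C → wrap carry → 0xA08D
  0xA08D + 0x8539 = 0x125C6 → wrap carry → 0x25C7
  0x25C7 + 0x1D7A = 0x04341
One's-complement sum = 0x4341.
Checksum = ~0x4341 & 0xFFFF = 0xBCBE.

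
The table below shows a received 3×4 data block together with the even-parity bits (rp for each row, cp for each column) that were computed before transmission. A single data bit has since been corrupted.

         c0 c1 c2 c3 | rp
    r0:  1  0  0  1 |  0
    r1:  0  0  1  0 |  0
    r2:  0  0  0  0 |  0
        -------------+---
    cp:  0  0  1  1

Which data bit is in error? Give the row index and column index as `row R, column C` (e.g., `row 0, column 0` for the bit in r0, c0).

row 1, column 0

Recompute each row's even parity and compare to rp:
  r0: data parity 0, sent rp 0 → ok
  r1: data parity 1, sent rp 0 → mismatch
  r2: data parity 0, sent rp 0 → ok
Recompute each column's even parity and compare to cp:
  c0: data parity 1, sent cp 0 → mismatch
  c1: data parity 0, sent cp 0 → ok
  c2: data parity 1, sent cp 1 → ok
  c3: data parity 1, sent cp 1 → ok
Exactly one row (r1) and one column (c0) fail → the flipped bit is at their intersection.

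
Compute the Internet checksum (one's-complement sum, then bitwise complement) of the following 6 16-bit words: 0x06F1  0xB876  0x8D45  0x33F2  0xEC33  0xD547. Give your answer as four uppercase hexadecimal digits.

One's-complement addition (fold any carry out of bit 15 back into bit 0):
  0x06F1 + 0xB876 = 0x0BF67
  0xBF67 + 0x8D45 = 0x14CAC → wrap carry → 0x4CAD
  0x4CAD + 0x33F2 = 0x0809F
  0x809F + 0xEC33 = 0x16CD2 → wrap carry → 0x6CD3
  0x6CD3 + 0xD547 = 0x1421A → wrap carry → 0x421B
One's-complement sum = 0x421B.
Checksum = ~0x421B & 0xFFFF = 0xBDE4.

BDE4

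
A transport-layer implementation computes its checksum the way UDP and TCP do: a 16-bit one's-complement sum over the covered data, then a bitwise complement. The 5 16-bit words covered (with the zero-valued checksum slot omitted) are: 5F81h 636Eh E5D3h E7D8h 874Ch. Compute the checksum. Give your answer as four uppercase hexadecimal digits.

E816

One's-complement addition (fold any carry out of bit 15 back into bit 0):
  0x5F81 + 0x636E = 0x0C2EF
  0xC2EF + 0xE5D3 = 0x1A8C2 → wrap carry → 0xA8C3
  0xA8C3 + 0xE7D8 = 0x1909B → wrap carry → 0x909C
  0x909C + 0x874C = 0x117E8 → wrap carry → 0x17E9
One's-complement sum = 0x17E9.
Checksum = ~0x17E9 & 0xFFFF = 0xE816.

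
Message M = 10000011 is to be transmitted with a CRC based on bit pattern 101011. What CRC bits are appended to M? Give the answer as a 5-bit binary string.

00111

Append 5 zeros: 1000001100000. Divide by 101011 (XOR where the leading bit is 1):
  pos 0: 100000 XOR 101011 = 001011
  pos 2: 101111 XOR 101011 = 000100
  pos 5: 100000 XOR 101011 = 001011
  pos 7: 101100 XOR 101011 = 000111
Remainder (last 5 bits) = 00111. This is the CRC / FCS.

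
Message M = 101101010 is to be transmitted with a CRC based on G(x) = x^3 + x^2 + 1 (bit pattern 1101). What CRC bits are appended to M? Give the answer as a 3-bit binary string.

Append 3 zeros: 101101010000. Divide by 1101 (XOR where the leading bit is 1):
  pos 0: 1011 XOR 1101 = 0110
  pos 1: 1100 XOR 1101 = 0001
  pos 4: 1101 XOR 1101 = 0000
Remainder (last 3 bits) = 000. This is the CRC / FCS.

000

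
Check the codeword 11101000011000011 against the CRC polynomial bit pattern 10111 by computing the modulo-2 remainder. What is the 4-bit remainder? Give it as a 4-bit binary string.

0000

Modulo-2 division of 11101000011000011 by 10111:
  pos 0: 11101 XOR 10111 = 01010
  pos 1: 10100 XOR 10111 = 00011
  pos 4: 11000 XOR 10111 = 01111
  pos 5: 11111 XOR 10111 = 01000
  pos 6: 10001 XOR 10111 = 00110
  pos 8: 11000 XOR 10111 = 01111
  pos 9: 11110 XOR 10111 = 01001
  pos 10: 10010 XOR 10111 = 00101
  pos 12: 10111 XOR 10111 = 00000
Remainder = 0000 (zero — the frame passes the CRC check).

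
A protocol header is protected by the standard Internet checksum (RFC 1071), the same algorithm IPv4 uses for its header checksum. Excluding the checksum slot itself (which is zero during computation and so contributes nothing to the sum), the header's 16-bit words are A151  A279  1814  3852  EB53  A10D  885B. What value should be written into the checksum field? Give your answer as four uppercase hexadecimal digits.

One's-complement addition (fold any carry out of bit 15 back into bit 0):
  0xA151 + 0xA279 = 0x143CA → wrap carry → 0x43CB
  0x43CB + 0x1814 = 0x05BDF
  0x5BDF + 0x3852 = 0x09431
  0x9431 + 0xEB53 = 0x17F84 → wrap carry → 0x7F85
  0x7F85 + 0xA10D = 0x12092 → wrap carry → 0x2093
  0x2093 + 0x885B = 0x0A8EE
One's-complement sum = 0xA8EE.
Checksum = ~0xA8EE & 0xFFFF = 0x5711.

5711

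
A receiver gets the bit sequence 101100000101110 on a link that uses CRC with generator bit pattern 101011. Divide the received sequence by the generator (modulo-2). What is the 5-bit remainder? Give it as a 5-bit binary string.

00111

Modulo-2 division of 101100000101110 by 101011:
  pos 0: 101100 XOR 101011 = 000111
  pos 3: 111000 XOR 101011 = 010011
  pos 4: 100111 XOR 101011 = 001100
  pos 6: 110001 XOR 101011 = 011010
  pos 7: 110101 XOR 101011 = 011110
  pos 8: 111101 XOR 101011 = 010110
  pos 9: 101100 XOR 101011 = 000111
Remainder = 00111 (nonzero — an error is detected).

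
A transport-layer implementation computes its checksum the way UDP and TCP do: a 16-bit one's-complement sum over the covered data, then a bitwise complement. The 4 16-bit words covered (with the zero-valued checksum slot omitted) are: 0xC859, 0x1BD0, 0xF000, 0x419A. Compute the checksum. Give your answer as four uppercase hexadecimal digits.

One's-complement addition (fold any carry out of bit 15 back into bit 0):
  0xC859 + 0x1BD0 = 0x0E429
  0xE429 + 0xF000 = 0x1D429 → wrap carry → 0xD42A
  0xD42A + 0x419A = 0x115C4 → wrap carry → 0x15C5
One's-complement sum = 0x15C5.
Checksum = ~0x15C5 & 0xFFFF = 0xEA3A.

EA3A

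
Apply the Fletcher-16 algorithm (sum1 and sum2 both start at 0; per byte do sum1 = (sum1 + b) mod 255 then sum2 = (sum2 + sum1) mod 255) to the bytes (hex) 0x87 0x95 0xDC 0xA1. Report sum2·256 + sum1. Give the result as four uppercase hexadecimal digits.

3A9B

Running sums (mod 255):
  after byte 0 (0x87): sum1=135, sum2=135
  after byte 1 (0x95): sum1=29, sum2=164
  after byte 2 (0xDC): sum1=249, sum2=158
  after byte 3 (0xA1): sum1=155, sum2=58
Checksum = sum2·256 + sum1 = 58·256 + 155 = 15003 = 0x3A9B.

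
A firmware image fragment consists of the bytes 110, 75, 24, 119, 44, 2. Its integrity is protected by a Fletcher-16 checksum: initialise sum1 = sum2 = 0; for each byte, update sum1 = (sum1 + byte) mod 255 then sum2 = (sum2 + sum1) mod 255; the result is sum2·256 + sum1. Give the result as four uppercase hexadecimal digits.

Running sums (mod 255):
  after byte 0 (110): sum1=110, sum2=110
  after byte 1 (75): sum1=185, sum2=40
  after byte 2 (24): sum1=209, sum2=249
  after byte 3 (119): sum1=73, sum2=67
  after byte 4 (44): sum1=117, sum2=184
  after byte 5 (2): sum1=119, sum2=48
Checksum = sum2·256 + sum1 = 48·256 + 119 = 12407 = 0x3077.

3077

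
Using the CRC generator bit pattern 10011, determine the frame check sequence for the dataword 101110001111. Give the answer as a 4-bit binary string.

1111

Append 4 zeros: 1011100011110000. Divide by 10011 (XOR where the leading bit is 1):
  pos 0: 10111 XOR 10011 = 00100
  pos 2: 10000 XOR 10011 = 00011
  pos 5: 11011 XOR 10011 = 01000
  pos 6: 10001 XOR 10011 = 00010
  pos 9: 10100 XOR 10011 = 00111
  pos 11: 11100 XOR 10011 = 01111
Remainder (last 4 bits) = 1111. This is the CRC / FCS.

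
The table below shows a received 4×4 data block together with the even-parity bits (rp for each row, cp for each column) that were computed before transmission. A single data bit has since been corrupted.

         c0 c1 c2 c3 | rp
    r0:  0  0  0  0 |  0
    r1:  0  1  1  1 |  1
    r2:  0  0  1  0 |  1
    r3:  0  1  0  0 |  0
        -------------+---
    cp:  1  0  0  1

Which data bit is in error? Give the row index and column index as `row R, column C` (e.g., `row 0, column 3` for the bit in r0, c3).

row 3, column 0

Recompute each row's even parity and compare to rp:
  r0: data parity 0, sent rp 0 → ok
  r1: data parity 1, sent rp 1 → ok
  r2: data parity 1, sent rp 1 → ok
  r3: data parity 1, sent rp 0 → mismatch
Recompute each column's even parity and compare to cp:
  c0: data parity 0, sent cp 1 → mismatch
  c1: data parity 0, sent cp 0 → ok
  c2: data parity 0, sent cp 0 → ok
  c3: data parity 1, sent cp 1 → ok
Exactly one row (r3) and one column (c0) fail → the flipped bit is at their intersection.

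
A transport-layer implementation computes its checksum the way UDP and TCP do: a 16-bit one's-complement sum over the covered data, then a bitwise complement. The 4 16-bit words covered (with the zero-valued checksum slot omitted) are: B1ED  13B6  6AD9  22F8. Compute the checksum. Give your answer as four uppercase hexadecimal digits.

AC8A

One's-complement addition (fold any carry out of bit 15 back into bit 0):
  0xB1ED + 0x13B6 = 0x0C5A3
  0xC5A3 + 0x6AD9 = 0x1307C → wrap carry → 0x307D
  0x307D + 0x22F8 = 0x05375
One's-complement sum = 0x5375.
Checksum = ~0x5375 & 0xFFFF = 0xAC8A.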